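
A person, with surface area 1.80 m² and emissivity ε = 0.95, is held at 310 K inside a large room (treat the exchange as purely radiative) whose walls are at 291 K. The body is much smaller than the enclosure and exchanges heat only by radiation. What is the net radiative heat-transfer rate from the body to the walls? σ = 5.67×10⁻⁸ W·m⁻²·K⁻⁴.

P_net ≈ 200 W

For a small grey body in a large enclosure: P_net = εσA(T_body⁴ − T_wall⁴).
A = 1.80 m²; T_body⁴ − T_wall⁴ = 9.235×10⁹ − 7.171×10⁹ = 2.064×10⁹ K⁴.
|P_net| = 0.95·5.67×10⁻⁸·1.800·2.064×10⁹.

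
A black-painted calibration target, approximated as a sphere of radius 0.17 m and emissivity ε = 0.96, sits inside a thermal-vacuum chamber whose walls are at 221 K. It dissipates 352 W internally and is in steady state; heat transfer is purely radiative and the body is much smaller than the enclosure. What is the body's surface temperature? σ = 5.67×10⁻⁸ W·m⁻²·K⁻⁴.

T ≈ 377 K

For a small grey body in a large enclosure, net radiated power = εσA(T⁴ − T_w⁴).
Steady state: P = εσA(T⁴ − T_w⁴) with A = 4πr² = 0.3632 m².
T⁴ = P/(εσA) + T_w⁴ = 352/(0.96·5.67×10⁻⁸·0.3632) + (221)⁴
    = 1.781×10¹⁰ + 2.385×10⁹ = 2.019×10¹⁰ K⁴.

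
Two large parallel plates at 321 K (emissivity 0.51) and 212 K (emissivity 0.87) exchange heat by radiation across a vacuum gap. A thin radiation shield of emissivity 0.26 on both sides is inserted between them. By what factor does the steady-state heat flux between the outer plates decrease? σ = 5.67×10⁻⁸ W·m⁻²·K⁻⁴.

factor ≈ 4.17

Without shield: q₀ = σΔ(T⁴)/(1/ε₁+1/ε₂−1) with denominator 2.110.
With shield the two gaps are in series; the resistances add: (1/ε₁+1/ε_s−1)+(1/ε_s+1/ε₂−1) = 4.807+3.996 = 8.803.
Heat-flux ratio q₀/q = 8.803/2.110.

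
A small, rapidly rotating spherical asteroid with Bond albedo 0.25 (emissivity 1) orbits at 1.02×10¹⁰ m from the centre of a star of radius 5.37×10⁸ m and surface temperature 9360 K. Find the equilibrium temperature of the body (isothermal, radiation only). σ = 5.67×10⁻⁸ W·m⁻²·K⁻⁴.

The star's surface emits σT_*⁴; at distance d the flux is S = σT_*⁴(R_*/d)².
S = 5.67×10⁻⁸·(9360)⁴·(5.37×10⁸/1.02×10¹⁰)² = 1.206×10⁶ W/m².
For an isothermal sphere T⁴ = (1−a)S/(4σ) = 3.989×10¹² K⁴.

T ≈ 1410 K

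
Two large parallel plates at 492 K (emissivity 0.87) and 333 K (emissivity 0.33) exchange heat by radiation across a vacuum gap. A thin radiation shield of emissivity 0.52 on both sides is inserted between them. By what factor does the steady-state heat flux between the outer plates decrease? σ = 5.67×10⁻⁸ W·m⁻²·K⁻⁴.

Without shield: q₀ = σΔ(T⁴)/(1/ε₁+1/ε₂−1) with denominator 3.180.
With shield the two gaps are in series; the resistances add: (1/ε₁+1/ε_s−1)+(1/ε_s+1/ε₂−1) = 2.073+3.953 = 6.026.
Heat-flux ratio q₀/q = 6.026/3.180.

factor ≈ 1.90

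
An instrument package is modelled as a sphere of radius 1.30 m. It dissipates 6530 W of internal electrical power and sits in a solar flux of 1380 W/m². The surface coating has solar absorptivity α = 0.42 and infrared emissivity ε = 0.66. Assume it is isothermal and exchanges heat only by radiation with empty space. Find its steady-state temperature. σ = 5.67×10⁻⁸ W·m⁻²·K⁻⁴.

T ≈ 332 K

At steady state, absorbed solar power + internal power = radiated power.
Absorbed: α·S·A_cross = 0.42·1380·5.309 = 3077 W (cross-section πr²).
Total input = 3077 + 6530 = 9607 W.
Radiated: εσ·A_surf·T⁴ with A_surf = 4πr² = 21.24 m².
T⁴ = 9607/(0.66·5.67×10⁻⁸·21.24) = 1.209×10¹⁰ K⁴.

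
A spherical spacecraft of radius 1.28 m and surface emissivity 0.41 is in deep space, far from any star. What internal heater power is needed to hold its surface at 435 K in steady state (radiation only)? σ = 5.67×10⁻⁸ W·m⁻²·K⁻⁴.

P = εσ·4πr²·T⁴.
4πr² = 20.59 m²; T⁴ = 3.581×10¹⁰ K⁴.
P = 0.41·5.67×10⁻⁸·20.59·3.581×10¹⁰.

P ≈ 17100 W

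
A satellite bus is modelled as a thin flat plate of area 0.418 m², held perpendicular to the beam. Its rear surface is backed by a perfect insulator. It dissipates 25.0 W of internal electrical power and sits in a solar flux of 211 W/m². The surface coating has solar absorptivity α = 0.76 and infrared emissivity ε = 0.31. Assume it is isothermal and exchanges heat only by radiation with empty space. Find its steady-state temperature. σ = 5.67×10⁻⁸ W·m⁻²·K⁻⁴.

At steady state, absorbed solar power + internal power = radiated power.
Absorbed: α·S·A_cross = 0.76·211·0.4180 = 67.03 W (cross-section A).
Total input = 67.03 + 25.0 = 92.03 W.
Radiated: εσ·A_surf·T⁴ with A_surf = A = 0.4180 m².
T⁴ = 92.03/(0.31·5.67×10⁻⁸·0.4180) = 1.253×10¹⁰ K⁴.

T ≈ 335 K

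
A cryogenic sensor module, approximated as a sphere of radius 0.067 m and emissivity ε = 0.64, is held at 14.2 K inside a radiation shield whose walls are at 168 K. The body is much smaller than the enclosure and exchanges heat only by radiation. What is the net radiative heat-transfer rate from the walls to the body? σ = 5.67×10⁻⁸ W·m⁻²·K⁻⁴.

For a small grey body in a large enclosure: P_net = εσA(T_body⁴ − T_wall⁴).
A = 4πr² = 0.05641 m²; T_body⁴ − T_wall⁴ = 40660 − 7.966×10⁸ = -7.966×10⁸ K⁴.
|P_net| = 0.64·5.67×10⁻⁸·0.05641·7.966×10⁸.

P_net ≈ 1.63 W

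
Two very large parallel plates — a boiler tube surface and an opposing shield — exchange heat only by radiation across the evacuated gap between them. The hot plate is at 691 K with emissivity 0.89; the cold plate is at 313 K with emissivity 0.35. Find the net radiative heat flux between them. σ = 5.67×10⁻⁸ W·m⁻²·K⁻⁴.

For two infinite grey parallel plates, q = σ(T₁⁴ − T₂⁴)/(1/ε₁ + 1/ε₂ − 1).
T₁⁴ − T₂⁴ = 2.280×10¹¹ − 9.598×10⁹ = 2.184×10¹¹ K⁴.
1/ε₁ + 1/ε₂ − 1 = 1.124 + 2.857 − 1 = 2.981.
q = 5.67×10⁻⁸ × 2.184×10¹¹ / 2.981.

q ≈ 4150 W/m²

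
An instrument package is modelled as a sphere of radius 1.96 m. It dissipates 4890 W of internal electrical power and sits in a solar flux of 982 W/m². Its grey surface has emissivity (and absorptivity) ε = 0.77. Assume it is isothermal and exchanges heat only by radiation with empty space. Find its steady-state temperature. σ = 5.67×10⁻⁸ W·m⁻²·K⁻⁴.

T ≈ 286 K

At steady state, absorbed solar power + internal power = radiated power.
Absorbed: α·S·A_cross = 0.77·982·12.07 = 9126 W (cross-section πr²).
Total input = 9126 + 4890 = 14020 W.
Radiated: εσ·A_surf·T⁴ with A_surf = 4πr² = 48.27 m².
T⁴ = 14020/(0.77·5.67×10⁻⁸·48.27) = 6.650×10⁹ K⁴.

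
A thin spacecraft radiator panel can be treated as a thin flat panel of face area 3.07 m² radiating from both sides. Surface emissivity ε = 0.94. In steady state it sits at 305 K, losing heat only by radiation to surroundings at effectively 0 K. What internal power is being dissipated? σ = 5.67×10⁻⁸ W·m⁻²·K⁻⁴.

P ≈ 2830 W

Steady state: P = εσA T⁴.
A = 2·3.07 = 6.140 m²; T⁴ = (305)⁴ = 8.654×10⁹ K⁴.
P = 0.94 × 5.67×10⁻⁸ × 6.140 × 8.654×10⁹.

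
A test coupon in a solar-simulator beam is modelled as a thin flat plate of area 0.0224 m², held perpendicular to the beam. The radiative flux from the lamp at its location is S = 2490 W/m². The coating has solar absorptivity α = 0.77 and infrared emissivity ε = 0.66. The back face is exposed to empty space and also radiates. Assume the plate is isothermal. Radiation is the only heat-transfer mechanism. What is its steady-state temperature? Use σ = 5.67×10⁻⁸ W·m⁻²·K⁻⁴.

At equilibrium, absorbed power = emitted power.
Absorbing cross-section = A = 0.02240 m²; emitting surface = 2A = 0.04480 m² (ratio 2).
αS·A_cross = εσ·A_surf·T⁴  ⇒  T⁴ = αS/(ε·2σ).
T⁴ = 0.770·2490/(0.66·2·5.67×10⁻⁸) = 2.562×10¹⁰ K⁴.
T = (2.562×10¹⁰)^(1/4).

T ≈ 400 K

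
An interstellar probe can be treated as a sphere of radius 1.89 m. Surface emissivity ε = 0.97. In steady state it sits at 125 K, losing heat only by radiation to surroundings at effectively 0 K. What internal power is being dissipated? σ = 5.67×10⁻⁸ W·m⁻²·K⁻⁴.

P ≈ 603 W

Steady state: P = εσA T⁴.
A = 4πr² = 44.89 m²; T⁴ = (125)⁴ = 2.441×10⁸ K⁴.
P = 0.97 × 5.67×10⁻⁸ × 44.89 × 2.441×10⁸.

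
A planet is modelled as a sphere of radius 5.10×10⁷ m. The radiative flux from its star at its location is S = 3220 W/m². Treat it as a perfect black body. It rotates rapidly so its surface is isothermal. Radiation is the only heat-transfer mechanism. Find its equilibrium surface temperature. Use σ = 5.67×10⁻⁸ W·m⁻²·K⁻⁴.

T ≈ 345 K

At equilibrium, absorbed power = emitted power.
Absorbing cross-section = πr² = 8.171×10¹⁵ m²; emitting surface = 4πr² = 3.269×10¹⁶ m² (ratio 4).
S·A_cross = εσ·A_surf·T⁴  ⇒  T⁴ = S/(4σ).
T⁴ = 1.00·3220/(4·5.67×10⁻⁸) = 1.420×10¹⁰ K⁴.
T = (1.420×10¹⁰)^(1/4).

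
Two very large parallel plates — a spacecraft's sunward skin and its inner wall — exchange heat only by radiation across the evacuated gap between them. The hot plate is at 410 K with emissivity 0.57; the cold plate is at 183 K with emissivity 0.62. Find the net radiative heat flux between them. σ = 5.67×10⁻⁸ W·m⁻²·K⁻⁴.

q ≈ 650 W/m²

For two infinite grey parallel plates, q = σ(T₁⁴ − T₂⁴)/(1/ε₁ + 1/ε₂ − 1).
T₁⁴ − T₂⁴ = 2.826×10¹⁰ − 1.122×10⁹ = 2.714×10¹⁰ K⁴.
1/ε₁ + 1/ε₂ − 1 = 1.754 + 1.613 − 1 = 2.367.
q = 5.67×10⁻⁸ × 2.714×10¹⁰ / 2.367.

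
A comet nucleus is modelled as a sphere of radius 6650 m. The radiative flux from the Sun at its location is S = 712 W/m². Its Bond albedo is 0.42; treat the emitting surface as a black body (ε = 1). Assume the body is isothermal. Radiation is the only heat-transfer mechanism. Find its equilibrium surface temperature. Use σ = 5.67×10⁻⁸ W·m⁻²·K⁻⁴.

T ≈ 207 K

At equilibrium, absorbed power = emitted power.
Absorbing cross-section = πr² = 1.389×10⁸ m²; emitting surface = 4πr² = 5.557×10⁸ m² (ratio 4).
(1−a)S·A_cross = εσ·A_surf·T⁴  ⇒  T⁴ = (1−a)S/(4σ).
T⁴ = 0.580·712/(4·5.67×10⁻⁸) = 1.821×10⁹ K⁴.
T = (1.821×10⁹)^(1/4).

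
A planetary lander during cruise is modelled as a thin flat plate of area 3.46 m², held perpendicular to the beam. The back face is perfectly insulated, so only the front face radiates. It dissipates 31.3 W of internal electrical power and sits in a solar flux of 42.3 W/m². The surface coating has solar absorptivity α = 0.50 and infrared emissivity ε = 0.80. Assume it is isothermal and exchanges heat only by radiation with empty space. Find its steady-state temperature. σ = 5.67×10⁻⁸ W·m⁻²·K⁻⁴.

T ≈ 161 K

At steady state, absorbed solar power + internal power = radiated power.
Absorbed: α·S·A_cross = 0.50·42.3·3.460 = 73.18 W (cross-section A).
Total input = 73.18 + 31.3 = 104.5 W.
Radiated: εσ·A_surf·T⁴ with A_surf = A = 3.460 m².
T⁴ = 104.5/(0.80·5.67×10⁻⁸·3.460) = 6.657×10⁸ K⁴.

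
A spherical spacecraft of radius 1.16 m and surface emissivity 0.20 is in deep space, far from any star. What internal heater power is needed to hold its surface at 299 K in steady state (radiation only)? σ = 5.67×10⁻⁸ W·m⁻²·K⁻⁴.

P ≈ 1530 W

P = εσ·4πr²·T⁴.
4πr² = 16.91 m²; T⁴ = 7.993×10⁹ K⁴.
P = 0.20·5.67×10⁻⁸·16.91·7.993×10⁹.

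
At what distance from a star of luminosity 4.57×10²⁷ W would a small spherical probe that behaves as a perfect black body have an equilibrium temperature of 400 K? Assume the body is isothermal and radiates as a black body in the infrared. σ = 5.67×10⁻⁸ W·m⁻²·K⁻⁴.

For an isothermal black-emitting sphere, (1−a)S·πr² = σ·4πr²·T⁴ ⇒ S = 4σT⁴/(1−a).
S = 4·5.67×10⁻⁸·(400)⁴/1.00 = 5806 W/m².
Flux falls as S = L/(4πd²), so d = √(L/(4πS)) = √(4.57×10²⁷/(4π·5806)).

d ≈ 2.50×10¹¹ m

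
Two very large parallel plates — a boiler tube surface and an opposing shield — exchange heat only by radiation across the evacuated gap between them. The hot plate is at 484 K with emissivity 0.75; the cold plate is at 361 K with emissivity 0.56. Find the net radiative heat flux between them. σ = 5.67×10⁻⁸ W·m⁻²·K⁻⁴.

q ≈ 1010 W/m²

For two infinite grey parallel plates, q = σ(T₁⁴ − T₂⁴)/(1/ε₁ + 1/ε₂ − 1).
T₁⁴ − T₂⁴ = 5.488×10¹⁰ − 1.698×10¹⁰ = 3.789×10¹⁰ K⁴.
1/ε₁ + 1/ε₂ − 1 = 1.333 + 1.786 − 1 = 2.119.
q = 5.67×10⁻⁸ × 3.789×10¹⁰ / 2.119.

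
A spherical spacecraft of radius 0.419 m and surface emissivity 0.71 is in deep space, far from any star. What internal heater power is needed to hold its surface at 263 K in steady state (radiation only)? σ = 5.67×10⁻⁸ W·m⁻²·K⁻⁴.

P ≈ 425 W

P = εσ·4πr²·T⁴.
4πr² = 2.206 m²; T⁴ = 4.784×10⁹ K⁴.
P = 0.71·5.67×10⁻⁸·2.206·4.784×10⁹.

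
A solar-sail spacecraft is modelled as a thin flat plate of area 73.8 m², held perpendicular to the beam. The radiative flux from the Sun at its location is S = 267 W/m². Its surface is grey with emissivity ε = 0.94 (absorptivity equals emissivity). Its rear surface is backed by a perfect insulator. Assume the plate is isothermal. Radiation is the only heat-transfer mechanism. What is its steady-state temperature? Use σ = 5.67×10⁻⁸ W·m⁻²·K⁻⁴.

T ≈ 262 K

At equilibrium, absorbed power = emitted power.
Absorbing cross-section = A = 73.80 m²; emitting surface = A = 73.80 m² (ratio 1).
εS·A_cross = εσ·A_surf·T⁴  ⇒  T⁴ = S/(1σ)   (ε cancels).
T⁴ = 267/(1·5.67×10⁻⁸) = 4.709×10⁹ K⁴.
T = (4.709×10⁹)^(1/4).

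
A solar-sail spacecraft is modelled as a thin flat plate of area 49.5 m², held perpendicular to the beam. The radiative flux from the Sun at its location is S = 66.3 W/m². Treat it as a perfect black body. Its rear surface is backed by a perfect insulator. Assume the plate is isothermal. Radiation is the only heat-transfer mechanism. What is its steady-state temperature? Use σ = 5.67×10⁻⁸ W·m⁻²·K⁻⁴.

T ≈ 185 K

At equilibrium, absorbed power = emitted power.
Absorbing cross-section = A = 49.50 m²; emitting surface = A = 49.50 m² (ratio 1).
S·A_cross = εσ·A_surf·T⁴  ⇒  T⁴ = S/(1σ).
T⁴ = 1.00·66.3/(1·5.67×10⁻⁸) = 1.169×10⁹ K⁴.
T = (1.169×10⁹)^(1/4).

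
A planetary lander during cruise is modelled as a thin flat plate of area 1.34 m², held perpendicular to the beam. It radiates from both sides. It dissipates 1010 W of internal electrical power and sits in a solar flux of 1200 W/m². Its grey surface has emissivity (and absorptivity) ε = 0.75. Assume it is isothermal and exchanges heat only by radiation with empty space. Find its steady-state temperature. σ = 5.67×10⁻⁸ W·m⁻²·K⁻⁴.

T ≈ 373 K

At steady state, absorbed solar power + internal power = radiated power.
Absorbed: α·S·A_cross = 0.75·1200·1.340 = 1206 W (cross-section A).
Total input = 1206 + 1010 = 2216 W.
Radiated: εσ·A_surf·T⁴ with A_surf = 2A = 2.680 m².
T⁴ = 2216/(0.75·5.67×10⁻⁸·2.680) = 1.944×10¹⁰ K⁴.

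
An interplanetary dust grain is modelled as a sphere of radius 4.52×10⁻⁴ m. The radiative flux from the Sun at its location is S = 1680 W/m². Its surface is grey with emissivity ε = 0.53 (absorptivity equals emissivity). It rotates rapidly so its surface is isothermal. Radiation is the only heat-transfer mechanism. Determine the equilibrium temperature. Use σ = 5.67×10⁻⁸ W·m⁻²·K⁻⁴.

T ≈ 293 K

At equilibrium, absorbed power = emitted power.
Absorbing cross-section = πr² = 6.418×10⁻⁷ m²; emitting surface = 4πr² = 2.567×10⁻⁶ m² (ratio 4).
εS·A_cross = εσ·A_surf·T⁴  ⇒  T⁴ = S/(4σ)   (ε cancels).
T⁴ = 1680/(4·5.67×10⁻⁸) = 7.407×10⁹ K⁴.
T = (7.407×10⁹)^(1/4).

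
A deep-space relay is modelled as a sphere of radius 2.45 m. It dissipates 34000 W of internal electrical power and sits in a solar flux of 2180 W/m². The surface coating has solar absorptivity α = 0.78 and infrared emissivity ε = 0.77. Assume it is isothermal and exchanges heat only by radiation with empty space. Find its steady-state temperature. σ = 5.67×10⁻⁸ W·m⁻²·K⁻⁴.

T ≈ 376 K

At steady state, absorbed solar power + internal power = radiated power.
Absorbed: α·S·A_cross = 0.78·2180·18.86 = 32070 W (cross-section πr²).
Total input = 32070 + 34000 = 66070 W.
Radiated: εσ·A_surf·T⁴ with A_surf = 4πr² = 75.43 m².
T⁴ = 66070/(0.77·5.67×10⁻⁸·75.43) = 2.006×10¹⁰ K⁴.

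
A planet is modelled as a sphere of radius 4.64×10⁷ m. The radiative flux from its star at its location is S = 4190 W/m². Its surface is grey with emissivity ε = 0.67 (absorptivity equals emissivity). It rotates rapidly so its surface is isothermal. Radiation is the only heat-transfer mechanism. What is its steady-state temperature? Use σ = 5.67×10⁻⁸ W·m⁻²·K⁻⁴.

T ≈ 369 K

At equilibrium, absorbed power = emitted power.
Absorbing cross-section = πr² = 6.764×10¹⁵ m²; emitting surface = 4πr² = 2.705×10¹⁶ m² (ratio 4).
εS·A_cross = εσ·A_surf·T⁴  ⇒  T⁴ = S/(4σ)   (ε cancels).
T⁴ = 4190/(4·5.67×10⁻⁸) = 1.847×10¹⁰ K⁴.
T = (1.847×10¹⁰)^(1/4).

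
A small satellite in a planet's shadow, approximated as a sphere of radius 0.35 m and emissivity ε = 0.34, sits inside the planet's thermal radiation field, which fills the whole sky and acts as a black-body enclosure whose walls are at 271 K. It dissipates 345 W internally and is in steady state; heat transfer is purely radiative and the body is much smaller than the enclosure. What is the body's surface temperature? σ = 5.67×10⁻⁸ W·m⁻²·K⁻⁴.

T ≈ 361 K

For a small grey body in a large enclosure, net radiated power = εσA(T⁴ − T_w⁴).
Steady state: P = εσA(T⁴ − T_w⁴) with A = 4πr² = 1.539 m².
T⁴ = P/(εσA) + T_w⁴ = 345/(0.34·5.67×10⁻⁸·1.539) + (271)⁴
    = 1.163×10¹⁰ + 5.394×10⁹ = 1.702×10¹⁰ K⁴.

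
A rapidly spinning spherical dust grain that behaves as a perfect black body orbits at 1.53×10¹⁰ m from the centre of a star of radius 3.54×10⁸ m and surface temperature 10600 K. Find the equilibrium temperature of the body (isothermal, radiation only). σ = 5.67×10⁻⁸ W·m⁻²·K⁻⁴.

The star's surface emits σT_*⁴; at distance d the flux is S = σT_*⁴(R_*/d)².
S = 5.67×10⁻⁸·(10600)⁴·(3.54×10⁸/1.53×10¹⁰)² = 3.832×10⁵ W/m².
For an isothermal sphere T⁴ = (1−a)S/(4σ) = 1.690×10¹² K⁴.

T ≈ 1140 K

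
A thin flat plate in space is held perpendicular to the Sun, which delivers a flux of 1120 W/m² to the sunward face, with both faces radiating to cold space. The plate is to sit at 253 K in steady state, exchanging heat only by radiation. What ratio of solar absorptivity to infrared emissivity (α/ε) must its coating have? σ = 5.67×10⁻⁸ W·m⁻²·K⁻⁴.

Balance: αS·A = εσ·2A·T⁴ ⇒ α/ε = 2σT⁴/S.
α/ε = 2·5.67×10⁻⁸·(253)⁴/1120 = 2·5.67×10⁻⁸·4.097×10⁹/1120.

α/ε ≈ 0.415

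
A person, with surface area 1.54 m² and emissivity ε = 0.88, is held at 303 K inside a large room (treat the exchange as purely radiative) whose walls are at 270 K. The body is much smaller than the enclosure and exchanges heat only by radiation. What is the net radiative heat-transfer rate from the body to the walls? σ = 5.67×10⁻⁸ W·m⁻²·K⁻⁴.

For a small grey body in a large enclosure: P_net = εσA(T_body⁴ − T_wall⁴).
A = 1.54 m²; T_body⁴ − T_wall⁴ = 8.429×10⁹ − 5.314×10⁹ = 3.114×10⁹ K⁴.
|P_net| = 0.88·5.67×10⁻⁸·1.540·3.114×10⁹.

P_net ≈ 239 W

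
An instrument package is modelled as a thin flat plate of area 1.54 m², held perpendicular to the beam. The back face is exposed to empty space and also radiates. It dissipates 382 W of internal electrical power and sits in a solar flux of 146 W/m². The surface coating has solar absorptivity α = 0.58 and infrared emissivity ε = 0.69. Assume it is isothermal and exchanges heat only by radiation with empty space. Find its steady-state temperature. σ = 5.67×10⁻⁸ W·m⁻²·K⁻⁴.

T ≈ 255 K

At steady state, absorbed solar power + internal power = radiated power.
Absorbed: α·S·A_cross = 0.58·146·1.540 = 130.4 W (cross-section A).
Total input = 130.4 + 382 = 512.4 W.
Radiated: εσ·A_surf·T⁴ with A_surf = 2A = 3.080 m².
T⁴ = 512.4/(0.69·5.67×10⁻⁸·3.080) = 4.252×10⁹ K⁴.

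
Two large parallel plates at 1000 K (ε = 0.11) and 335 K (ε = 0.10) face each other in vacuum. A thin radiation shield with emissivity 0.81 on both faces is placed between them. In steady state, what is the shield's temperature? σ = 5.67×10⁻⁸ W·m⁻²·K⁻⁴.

T_s ≈ 853 K

In steady state the net flux on the hot side equals that on the cold side.
σ(T₁⁴−T_s⁴)/D₁ = σ(T_s⁴−T₂⁴)/D₂, with D₁ = 1/ε₁+1/ε_s−1 = 9.325, D₂ = 1/ε_s+1/ε₂−1 = 10.23.
Solve for T_s⁴: T_s⁴ = (D₂·T₁⁴ + D₁·T₂⁴)/(D₁+D₂) = 5.292×10¹¹ K⁴.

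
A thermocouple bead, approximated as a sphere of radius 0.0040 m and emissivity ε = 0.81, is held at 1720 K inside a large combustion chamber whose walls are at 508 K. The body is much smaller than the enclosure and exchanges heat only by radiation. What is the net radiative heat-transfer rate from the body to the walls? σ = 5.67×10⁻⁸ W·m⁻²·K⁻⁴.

P_net ≈ 80.2 W

For a small grey body in a large enclosure: P_net = εσA(T_body⁴ − T_wall⁴).
A = 4πr² = 2.011×10⁻⁴ m²; T_body⁴ − T_wall⁴ = 8.752×10¹² − 6.660×10¹⁰ = 8.686×10¹² K⁴.
|P_net| = 0.81·5.67×10⁻⁸·2.011×10⁻⁴·8.686×10¹².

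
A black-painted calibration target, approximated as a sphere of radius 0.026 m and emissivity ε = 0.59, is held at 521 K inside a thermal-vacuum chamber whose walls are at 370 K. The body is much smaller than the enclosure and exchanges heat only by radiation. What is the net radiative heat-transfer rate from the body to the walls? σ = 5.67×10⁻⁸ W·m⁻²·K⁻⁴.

For a small grey body in a large enclosure: P_net = εσA(T_body⁴ − T_wall⁴).
A = 4πr² = 0.008495 m²; T_body⁴ − T_wall⁴ = 7.368×10¹⁰ − 1.874×10¹⁰ = 5.494×10¹⁰ K⁴.
|P_net| = 0.59·5.67×10⁻⁸·0.008495·5.494×10¹⁰.

P_net ≈ 15.6 W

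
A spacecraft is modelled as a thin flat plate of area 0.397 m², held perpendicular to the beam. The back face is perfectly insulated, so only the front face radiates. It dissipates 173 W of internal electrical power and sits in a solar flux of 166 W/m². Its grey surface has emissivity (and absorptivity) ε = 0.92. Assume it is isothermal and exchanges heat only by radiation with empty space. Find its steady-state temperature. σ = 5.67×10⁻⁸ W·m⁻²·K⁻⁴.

T ≈ 326 K

At steady state, absorbed solar power + internal power = radiated power.
Absorbed: α·S·A_cross = 0.92·166·0.3970 = 60.63 W (cross-section A).
Total input = 60.63 + 173 = 233.6 W.
Radiated: εσ·A_surf·T⁴ with A_surf = A = 0.3970 m².
T⁴ = 233.6/(0.92·5.67×10⁻⁸·0.3970) = 1.128×10¹⁰ K⁴.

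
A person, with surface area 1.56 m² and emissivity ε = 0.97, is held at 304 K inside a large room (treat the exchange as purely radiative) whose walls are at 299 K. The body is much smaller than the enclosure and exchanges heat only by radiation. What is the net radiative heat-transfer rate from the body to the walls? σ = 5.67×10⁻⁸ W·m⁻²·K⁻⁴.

For a small grey body in a large enclosure: P_net = εσA(T_body⁴ − T_wall⁴).
A = 1.56 m²; T_body⁴ − T_wall⁴ = 8.541×10⁹ − 7.993×10⁹ = 5.482×10⁸ K⁴.
|P_net| = 0.97·5.67×10⁻⁸·1.560·5.482×10⁸.

P_net ≈ 47.0 W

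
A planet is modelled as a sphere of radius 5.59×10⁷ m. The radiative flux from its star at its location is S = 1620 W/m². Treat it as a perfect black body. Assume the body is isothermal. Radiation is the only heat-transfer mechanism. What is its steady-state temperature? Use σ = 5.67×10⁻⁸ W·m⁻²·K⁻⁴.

T ≈ 291 K

At equilibrium, absorbed power = emitted power.
Absorbing cross-section = πr² = 9.817×10¹⁵ m²; emitting surface = 4πr² = 3.927×10¹⁶ m² (ratio 4).
S·A_cross = εσ·A_surf·T⁴  ⇒  T⁴ = S/(4σ).
T⁴ = 1.00·1620/(4·5.67×10⁻⁸) = 7.143×10⁹ K⁴.
T = (7.143×10⁹)^(1/4).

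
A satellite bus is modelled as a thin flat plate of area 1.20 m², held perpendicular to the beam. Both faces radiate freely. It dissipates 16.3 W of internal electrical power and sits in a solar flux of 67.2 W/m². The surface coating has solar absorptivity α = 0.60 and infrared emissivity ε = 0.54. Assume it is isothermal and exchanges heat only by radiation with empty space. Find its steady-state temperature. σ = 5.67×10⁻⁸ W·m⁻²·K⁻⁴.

T ≈ 172 K

At steady state, absorbed solar power + internal power = radiated power.
Absorbed: α·S·A_cross = 0.60·67.2·1.200 = 48.38 W (cross-section A).
Total input = 48.38 + 16.3 = 64.68 W.
Radiated: εσ·A_surf·T⁴ with A_surf = 2A = 2.400 m².
T⁴ = 64.68/(0.54·5.67×10⁻⁸·2.400) = 8.803×10⁸ K⁴.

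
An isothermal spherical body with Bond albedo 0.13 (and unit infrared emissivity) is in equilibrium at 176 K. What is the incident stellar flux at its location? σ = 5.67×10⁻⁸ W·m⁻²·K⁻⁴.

(1−a)S·πr² = σ·4πr²·T⁴ ⇒ S = 4σT⁴/(1−a).
S = 4·5.67×10⁻⁸·9.595×10⁸/0.870.

S ≈ 250 W/m²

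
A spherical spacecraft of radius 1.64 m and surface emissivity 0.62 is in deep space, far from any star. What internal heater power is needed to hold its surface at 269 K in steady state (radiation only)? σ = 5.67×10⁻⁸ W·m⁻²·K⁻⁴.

P = εσ·4πr²·T⁴.
4πr² = 33.80 m²; T⁴ = 5.236×10⁹ K⁴.
P = 0.62·5.67×10⁻⁸·33.80·5.236×10⁹.

P ≈ 6220 W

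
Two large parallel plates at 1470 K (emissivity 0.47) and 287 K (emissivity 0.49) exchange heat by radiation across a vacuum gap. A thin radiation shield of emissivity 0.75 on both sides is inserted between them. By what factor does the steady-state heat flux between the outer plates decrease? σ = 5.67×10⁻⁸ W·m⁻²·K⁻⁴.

factor ≈ 1.53

Without shield: q₀ = σΔ(T⁴)/(1/ε₁+1/ε₂−1) with denominator 3.168.
With shield the two gaps are in series; the resistances add: (1/ε₁+1/ε_s−1)+(1/ε_s+1/ε₂−1) = 2.461+2.374 = 4.835.
Heat-flux ratio q₀/q = 4.835/3.168.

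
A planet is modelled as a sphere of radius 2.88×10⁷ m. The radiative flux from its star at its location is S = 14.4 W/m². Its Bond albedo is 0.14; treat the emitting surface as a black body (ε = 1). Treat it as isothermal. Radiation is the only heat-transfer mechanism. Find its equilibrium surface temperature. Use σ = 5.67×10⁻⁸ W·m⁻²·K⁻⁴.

T ≈ 86.0 K

At equilibrium, absorbed power = emitted power.
Absorbing cross-section = πr² = 2.606×10¹⁵ m²; emitting surface = 4πr² = 1.042×10¹⁶ m² (ratio 4).
(1−a)S·A_cross = εσ·A_surf·T⁴  ⇒  T⁴ = (1−a)S/(4σ).
T⁴ = 0.860·14.4/(4·5.67×10⁻⁸) = 5.460×10⁷ K⁴.
T = (5.460×10⁷)^(1/4).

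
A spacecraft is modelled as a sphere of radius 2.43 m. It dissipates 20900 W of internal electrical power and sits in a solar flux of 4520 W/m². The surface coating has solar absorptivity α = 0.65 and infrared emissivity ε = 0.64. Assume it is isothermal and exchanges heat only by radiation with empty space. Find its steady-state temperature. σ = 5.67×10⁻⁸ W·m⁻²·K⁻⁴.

T ≈ 409 K

At steady state, absorbed solar power + internal power = radiated power.
Absorbed: α·S·A_cross = 0.65·4520·18.55 = 54500 W (cross-section πr²).
Total input = 54500 + 20900 = 75400 W.
Radiated: εσ·A_surf·T⁴ with A_surf = 4πr² = 74.20 m².
T⁴ = 75400/(0.64·5.67×10⁻⁸·74.20) = 2.800×10¹⁰ K⁴.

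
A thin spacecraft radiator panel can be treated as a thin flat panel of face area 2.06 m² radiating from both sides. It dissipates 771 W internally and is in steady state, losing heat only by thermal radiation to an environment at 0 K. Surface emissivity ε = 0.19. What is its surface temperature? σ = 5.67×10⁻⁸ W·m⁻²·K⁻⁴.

Steady state: internal power = radiated power, P = εσA T⁴.
Radiating area A = 2·2.06 = 4.120 m².
T⁴ = P/(εσA) = 771/(0.19·5.67×10⁻⁸·4.120) = 1.737×10¹⁰ K⁴.
T = (1.737×10¹⁰)^(1/4).

T ≈ 363 K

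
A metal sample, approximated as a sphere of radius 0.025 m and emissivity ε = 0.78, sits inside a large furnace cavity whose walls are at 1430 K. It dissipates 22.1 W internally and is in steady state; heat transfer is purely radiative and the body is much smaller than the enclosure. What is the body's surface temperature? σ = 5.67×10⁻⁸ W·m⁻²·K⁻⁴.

For a small grey body in a large enclosure, net radiated power = εσA(T⁴ − T_w⁴).
Steady state: P = εσA(T⁴ − T_w⁴) with A = 4πr² = 0.007854 m².
T⁴ = P/(εσA) + T_w⁴ = 22.1/(0.78·5.67×10⁻⁸·0.007854) + (1430)⁴
    = 6.362×10¹⁰ + 4.182×10¹² = 4.245×10¹² K⁴.

T ≈ 1440 K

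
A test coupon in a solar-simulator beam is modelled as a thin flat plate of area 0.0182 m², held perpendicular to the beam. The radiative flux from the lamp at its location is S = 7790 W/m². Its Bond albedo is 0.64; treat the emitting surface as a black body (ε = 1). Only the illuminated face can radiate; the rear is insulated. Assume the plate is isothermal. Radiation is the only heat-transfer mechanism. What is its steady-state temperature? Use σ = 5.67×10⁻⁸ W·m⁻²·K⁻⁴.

T ≈ 472 K

At equilibrium, absorbed power = emitted power.
Absorbing cross-section = A = 0.01820 m²; emitting surface = A = 0.01820 m² (ratio 1).
(1−a)S·A_cross = εσ·A_surf·T⁴  ⇒  T⁴ = (1−a)S/(1σ).
T⁴ = 0.360·7790/(1·5.67×10⁻⁸) = 4.946×10¹⁰ K⁴.
T = (4.946×10¹⁰)^(1/4).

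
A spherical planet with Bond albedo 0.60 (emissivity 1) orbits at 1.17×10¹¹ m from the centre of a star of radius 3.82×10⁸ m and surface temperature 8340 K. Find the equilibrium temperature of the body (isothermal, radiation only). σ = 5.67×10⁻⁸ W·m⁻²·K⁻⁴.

T ≈ 268 K

The star's surface emits σT_*⁴; at distance d the flux is S = σT_*⁴(R_*/d)².
S = 5.67×10⁻⁸·(8340)⁴·(3.82×10⁸/1.17×10¹¹)² = 2924 W/m².
For an isothermal sphere T⁴ = (1−a)S/(4σ) = 5.157×10⁹ K⁴.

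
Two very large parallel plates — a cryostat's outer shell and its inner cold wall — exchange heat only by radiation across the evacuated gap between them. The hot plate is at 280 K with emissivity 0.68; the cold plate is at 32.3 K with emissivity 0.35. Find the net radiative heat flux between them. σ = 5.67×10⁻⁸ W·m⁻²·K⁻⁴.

For two infinite grey parallel plates, q = σ(T₁⁴ − T₂⁴)/(1/ε₁ + 1/ε₂ − 1).
T₁⁴ − T₂⁴ = 6.147×10⁹ − 1.088×10⁶ = 6.145×10⁹ K⁴.
1/ε₁ + 1/ε₂ − 1 = 1.471 + 2.857 − 1 = 3.328.
q = 5.67×10⁻⁸ × 6.145×10⁹ / 3.328.

q ≈ 105 W/m²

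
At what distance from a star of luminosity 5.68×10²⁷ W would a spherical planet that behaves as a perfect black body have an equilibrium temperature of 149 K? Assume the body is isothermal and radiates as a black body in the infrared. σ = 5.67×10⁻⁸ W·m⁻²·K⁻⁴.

For an isothermal black-emitting sphere, (1−a)S·πr² = σ·4πr²·T⁴ ⇒ S = 4σT⁴/(1−a).
S = 4·5.67×10⁻⁸·(149)⁴/1.00 = 111.8 W/m².
Flux falls as S = L/(4πd²), so d = √(L/(4πS)) = √(5.68×10²⁷/(4π·111.8)).

d ≈ 2.01×10¹² m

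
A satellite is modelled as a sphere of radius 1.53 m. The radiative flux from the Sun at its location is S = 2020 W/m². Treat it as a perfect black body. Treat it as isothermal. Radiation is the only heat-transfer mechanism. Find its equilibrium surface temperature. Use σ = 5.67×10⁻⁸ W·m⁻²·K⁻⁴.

At equilibrium, absorbed power = emitted power.
Absorbing cross-section = πr² = 7.354 m²; emitting surface = 4πr² = 29.42 m² (ratio 4).
S·A_cross = εσ·A_surf·T⁴  ⇒  T⁴ = S/(4σ).
T⁴ = 1.00·2020/(4·5.67×10⁻⁸) = 8.907×10⁹ K⁴.
T = (8.907×10⁹)^(1/4).

T ≈ 307 K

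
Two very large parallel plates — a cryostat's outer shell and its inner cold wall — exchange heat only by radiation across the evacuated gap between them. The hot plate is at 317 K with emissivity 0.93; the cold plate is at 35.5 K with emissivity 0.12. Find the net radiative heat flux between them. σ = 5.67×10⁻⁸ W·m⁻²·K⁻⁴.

For two infinite grey parallel plates, q = σ(T₁⁴ − T₂⁴)/(1/ε₁ + 1/ε₂ − 1).
T₁⁴ − T₂⁴ = 1.010×10¹⁰ − 1.588×10⁶ = 1.010×10¹⁰ K⁴.
1/ε₁ + 1/ε₂ − 1 = 1.075 + 8.333 − 1 = 8.409.
q = 5.67×10⁻⁸ × 1.010×10¹⁰ / 8.409.

q ≈ 68.1 W/m²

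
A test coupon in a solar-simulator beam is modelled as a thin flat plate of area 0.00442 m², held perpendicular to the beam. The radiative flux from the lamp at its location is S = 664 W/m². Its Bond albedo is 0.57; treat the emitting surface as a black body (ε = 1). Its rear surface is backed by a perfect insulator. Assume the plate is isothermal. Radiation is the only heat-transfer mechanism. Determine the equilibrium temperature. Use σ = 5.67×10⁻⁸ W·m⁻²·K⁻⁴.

At equilibrium, absorbed power = emitted power.
Absorbing cross-section = A = 0.004420 m²; emitting surface = A = 0.004420 m² (ratio 1).
(1−a)S·A_cross = εσ·A_surf·T⁴  ⇒  T⁴ = (1−a)S/(1σ).
T⁴ = 0.430·664/(1·5.67×10⁻⁸) = 5.036×10⁹ K⁴.
T = (5.036×10⁹)^(1/4).

T ≈ 266 K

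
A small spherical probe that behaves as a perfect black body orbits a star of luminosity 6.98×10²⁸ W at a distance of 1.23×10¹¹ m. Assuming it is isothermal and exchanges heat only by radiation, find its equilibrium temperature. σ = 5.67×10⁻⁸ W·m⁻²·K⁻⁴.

First find the stellar flux at distance d: S = L/(4πd²) = 6.98×10²⁸/(4π·(1.23×10¹¹)²) = 3.671×10⁵ W/m².
For an isothermal sphere, absorbed (1−a)S·πr² = emitted σ·4πr²·T⁴, so T⁴ = (1−a)S/(4σ).
T⁴ = 1.00·3.671×10⁵/(4·5.67×10⁻⁸) = 1.619×10¹² K⁴.

T ≈ 1130 K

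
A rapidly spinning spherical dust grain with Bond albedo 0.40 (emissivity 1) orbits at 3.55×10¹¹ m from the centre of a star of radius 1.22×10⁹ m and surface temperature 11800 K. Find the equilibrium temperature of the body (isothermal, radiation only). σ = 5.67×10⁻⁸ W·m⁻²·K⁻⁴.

T ≈ 430 K

The star's surface emits σT_*⁴; at distance d the flux is S = σT_*⁴(R_*/d)².
S = 5.67×10⁻⁸·(11800)⁴·(1.22×10⁹/3.55×10¹¹)² = 12980 W/m².
For an isothermal sphere T⁴ = (1−a)S/(4σ) = 3.435×10¹⁰ K⁴.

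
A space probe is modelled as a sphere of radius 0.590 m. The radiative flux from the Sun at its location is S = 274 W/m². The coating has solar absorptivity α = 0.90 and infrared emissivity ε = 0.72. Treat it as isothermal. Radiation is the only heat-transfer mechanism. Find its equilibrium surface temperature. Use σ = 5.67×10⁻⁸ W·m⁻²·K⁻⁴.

At equilibrium, absorbed power = emitted power.
Absorbing cross-section = πr² = 1.094 m²; emitting surface = 4πr² = 4.374 m² (ratio 4).
αS·A_cross = εσ·A_surf·T⁴  ⇒  T⁴ = αS/(ε·4σ).
T⁴ = 0.900·274/(0.72·4·5.67×10⁻⁸) = 1.510×10⁹ K⁴.
T = (1.510×10⁹)^(1/4).

T ≈ 197 K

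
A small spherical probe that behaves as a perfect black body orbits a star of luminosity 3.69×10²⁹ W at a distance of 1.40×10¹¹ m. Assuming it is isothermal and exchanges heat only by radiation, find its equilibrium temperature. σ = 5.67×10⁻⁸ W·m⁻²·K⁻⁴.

First find the stellar flux at distance d: S = L/(4πd²) = 3.69×10²⁹/(4π·(1.40×10¹¹)²) = 1.498×10⁶ W/m².
For an isothermal sphere, absorbed (1−a)S·πr² = emitted σ·4πr²·T⁴, so T⁴ = (1−a)S/(4σ).
T⁴ = 1.00·1.498×10⁶/(4·5.67×10⁻⁸) = 6.606×10¹² K⁴.

T ≈ 1600 K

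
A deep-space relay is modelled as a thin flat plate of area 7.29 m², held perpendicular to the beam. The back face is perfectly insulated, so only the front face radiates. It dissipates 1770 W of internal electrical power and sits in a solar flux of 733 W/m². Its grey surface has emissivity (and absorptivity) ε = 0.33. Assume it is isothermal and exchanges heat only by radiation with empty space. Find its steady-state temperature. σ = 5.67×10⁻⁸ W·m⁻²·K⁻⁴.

At steady state, absorbed solar power + internal power = radiated power.
Absorbed: α·S·A_cross = 0.33·733·7.290 = 1763 W (cross-section A).
Total input = 1763 + 1770 = 3533 W.
Radiated: εσ·A_surf·T⁴ with A_surf = A = 7.290 m².
T⁴ = 3533/(0.33·5.67×10⁻⁸·7.290) = 2.590×10¹⁰ K⁴.

T ≈ 401 K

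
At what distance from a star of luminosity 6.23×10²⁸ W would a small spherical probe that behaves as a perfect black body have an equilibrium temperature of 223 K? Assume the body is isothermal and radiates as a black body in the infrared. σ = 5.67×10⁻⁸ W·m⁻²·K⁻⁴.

For an isothermal black-emitting sphere, (1−a)S·πr² = σ·4πr²·T⁴ ⇒ S = 4σT⁴/(1−a).
S = 4·5.67×10⁻⁸·(223)⁴/1.00 = 560.9 W/m².
Flux falls as S = L/(4πd²), so d = √(L/(4πS)) = √(6.23×10²⁸/(4π·560.9)).

d ≈ 2.97×10¹² m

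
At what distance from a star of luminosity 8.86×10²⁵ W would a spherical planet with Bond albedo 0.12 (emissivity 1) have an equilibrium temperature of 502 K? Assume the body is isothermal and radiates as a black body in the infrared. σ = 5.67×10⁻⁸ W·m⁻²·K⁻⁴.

d ≈ 2.08×10¹⁰ m

For an isothermal black-emitting sphere, (1−a)S·πr² = σ·4πr²·T⁴ ⇒ S = 4σT⁴/(1−a).
S = 4·5.67×10⁻⁸·(502)⁴/0.880 = 16370 W/m².
Flux falls as S = L/(4πd²), so d = √(L/(4πS)) = √(8.86×10²⁵/(4π·16370)).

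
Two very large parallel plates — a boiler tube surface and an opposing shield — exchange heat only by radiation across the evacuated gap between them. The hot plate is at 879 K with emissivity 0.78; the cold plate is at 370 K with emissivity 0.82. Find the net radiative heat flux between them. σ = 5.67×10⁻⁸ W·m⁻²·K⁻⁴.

For two infinite grey parallel plates, q = σ(T₁⁴ − T₂⁴)/(1/ε₁ + 1/ε₂ − 1).
T₁⁴ − T₂⁴ = 5.970×10¹¹ − 1.874×10¹⁰ = 5.782×10¹¹ K⁴.
1/ε₁ + 1/ε₂ − 1 = 1.282 + 1.220 − 1 = 1.502.
q = 5.67×10⁻⁸ × 5.782×10¹¹ / 1.502.

q ≈ 21800 W/m²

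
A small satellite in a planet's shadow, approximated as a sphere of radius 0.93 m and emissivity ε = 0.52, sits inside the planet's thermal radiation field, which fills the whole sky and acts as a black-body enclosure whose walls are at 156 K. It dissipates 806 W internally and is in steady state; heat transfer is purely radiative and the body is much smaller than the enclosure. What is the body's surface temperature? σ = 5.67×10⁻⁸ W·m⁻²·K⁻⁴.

For a small grey body in a large enclosure, net radiated power = εσA(T⁴ − T_w⁴).
Steady state: P = εσA(T⁴ − T_w⁴) with A = 4πr² = 10.87 m².
T⁴ = P/(εσA) + T_w⁴ = 806/(0.52·5.67×10⁻⁸·10.87) + (156)⁴
    = 2.515×10⁹ + 5.922×10⁸ = 3.107×10⁹ K⁴.

T ≈ 236 K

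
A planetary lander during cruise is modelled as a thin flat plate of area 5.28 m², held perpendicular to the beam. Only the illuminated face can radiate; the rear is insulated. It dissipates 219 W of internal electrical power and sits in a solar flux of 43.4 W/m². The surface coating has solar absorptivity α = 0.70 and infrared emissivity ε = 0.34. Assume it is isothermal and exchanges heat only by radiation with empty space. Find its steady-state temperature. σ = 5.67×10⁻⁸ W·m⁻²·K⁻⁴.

T ≈ 247 K

At steady state, absorbed solar power + internal power = radiated power.
Absorbed: α·S·A_cross = 0.70·43.4·5.280 = 160.4 W (cross-section A).
Total input = 160.4 + 219 = 379.4 W.
Radiated: εσ·A_surf·T⁴ with A_surf = A = 5.280 m².
T⁴ = 379.4/(0.34·5.67×10⁻⁸·5.280) = 3.727×10⁹ K⁴.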